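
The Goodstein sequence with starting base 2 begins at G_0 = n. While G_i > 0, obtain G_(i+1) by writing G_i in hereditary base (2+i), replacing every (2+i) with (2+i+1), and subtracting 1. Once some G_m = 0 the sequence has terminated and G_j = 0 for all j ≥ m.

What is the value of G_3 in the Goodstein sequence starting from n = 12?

base 2: 12 = 2^(2 + 1) + 2^2; at 3: 3^(3 + 1) + 3^3 = 108; next = 107
base 3: 107 = 3^(3 + 1) + 2·3^2 + 2·3 + 2; at 4: 4^(4 + 1) + 2·4^2 + 2·4 + 2 = 1066; next = 1065
base 4: 1065 = 4^(4 + 1) + 2·4^2 + 2·4 + 1; at 5: 5^(5 + 1) + 2·5^2 + 2·5 + 1 = 15686; next = 15685

15685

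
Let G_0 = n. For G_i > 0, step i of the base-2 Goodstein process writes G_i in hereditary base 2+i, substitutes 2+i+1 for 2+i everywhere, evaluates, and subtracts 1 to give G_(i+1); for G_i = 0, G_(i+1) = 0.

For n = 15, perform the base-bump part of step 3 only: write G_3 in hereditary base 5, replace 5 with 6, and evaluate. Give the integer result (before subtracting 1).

step 0: 15 = 2^(2 + 1) + 2^2 + 2 + 1; sub 3 for 2: 3^(3 + 1) + 3^3 + 3 + 1; = 112; G_1 = 112−1 = 111
step 1: 111 = 3^(3 + 1) + 3^3 + 3; sub 4 for 3: 4^(4 + 1) + 4^4 + 4; = 1284; G_2 = 1284−1 = 1283
step 2: 1283 = 4^(4 + 1) + 4^4 + 3; sub 5 for 4: 5^(5 + 1) + 5^5 + 3; = 18753; G_3 = 18753−1 = 18752
step 3: 18752 = 5^(5 + 1) + 5^5 + 2; sub 6 for 5: 6^(6 + 1) + 6^6 + 2; = 326594; G_4 = 326594−1 = 326593

326594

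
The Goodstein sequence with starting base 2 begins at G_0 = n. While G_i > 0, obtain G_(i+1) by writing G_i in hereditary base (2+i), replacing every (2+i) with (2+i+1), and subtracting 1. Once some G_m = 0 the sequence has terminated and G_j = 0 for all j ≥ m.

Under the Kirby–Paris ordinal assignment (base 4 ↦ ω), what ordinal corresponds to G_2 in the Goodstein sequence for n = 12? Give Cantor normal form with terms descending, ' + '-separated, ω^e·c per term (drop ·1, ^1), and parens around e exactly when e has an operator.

step 0: 12 = 2^(2 + 1) + 2^2; sub 3 for 2: 3^(3 + 1) + 3^3; = 108; G_1 = 108−1 = 107
step 1: 107 = 3^(3 + 1) + 2·3^2 + 2·3 + 2; sub 4 for 3: 4^(4 + 1) + 2·4^2 + 2·4 + 2; = 1066; G_2 = 1066−1 = 1065

ω^(ω + 1) + ω^2·2 + ω·2 + 1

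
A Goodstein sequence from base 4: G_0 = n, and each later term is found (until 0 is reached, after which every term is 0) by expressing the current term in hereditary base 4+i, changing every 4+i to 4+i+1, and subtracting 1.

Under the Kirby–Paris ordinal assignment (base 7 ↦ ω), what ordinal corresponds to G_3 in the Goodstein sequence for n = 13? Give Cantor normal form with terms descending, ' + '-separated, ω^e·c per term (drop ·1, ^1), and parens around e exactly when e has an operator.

base 4: 13 = 3·4 + 1; at 5: 3·5 + 1 = 16; next = 15
base 5: 15 = 3·5; at 6: 3·6 = 18; next = 17
base 6: 17 = 2·6 + 5; at 7: 2·7 + 5 = 19; next = 18
base 7: 18 = 2·7 + 4; at 8: 2·8 + 4 = 20; next = 19

ω·2 + 4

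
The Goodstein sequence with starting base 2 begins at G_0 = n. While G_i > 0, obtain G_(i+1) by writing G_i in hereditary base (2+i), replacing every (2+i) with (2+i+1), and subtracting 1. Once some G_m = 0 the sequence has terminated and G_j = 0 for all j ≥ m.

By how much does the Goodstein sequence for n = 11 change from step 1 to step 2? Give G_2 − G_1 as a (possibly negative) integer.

[0] 11 ≡ 2^(2 + 1) + 2 + 1 (base 2). Lift 3: 85. −1: 84.
[1] 84 ≡ 3^(3 + 1) + 3 (base 3). Lift 4: 1028. −1: 1027.

943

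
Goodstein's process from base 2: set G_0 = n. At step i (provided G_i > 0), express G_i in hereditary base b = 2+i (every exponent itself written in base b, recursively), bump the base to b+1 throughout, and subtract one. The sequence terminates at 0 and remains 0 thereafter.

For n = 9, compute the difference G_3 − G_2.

G_0 = 9. HB_2(9) = 2^(2 + 1) + 1. Bump = 82. G_1 = 81.
G_1 = 81. HB_3(81) = 3^(3 + 1). Bump = 1024. G_2 = 1023.
G_2 = 1023. HB_4(1023) = 3·4^4 + 3·4^3 + 3·4^2 + 3·4 + 3. Bump = 9843. G_3 = 9842.

8819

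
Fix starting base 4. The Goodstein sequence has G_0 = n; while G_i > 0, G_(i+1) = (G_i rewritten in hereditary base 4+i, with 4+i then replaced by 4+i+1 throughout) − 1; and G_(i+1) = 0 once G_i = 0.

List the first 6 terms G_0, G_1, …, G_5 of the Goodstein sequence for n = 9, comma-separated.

9, 10, 11, 11, 11, 11

step 0: 9 = 2·4 + 1; sub 5 for 4: 2·5 + 1; = 11; G_1 = 11−1 = 10
step 1: 10 = 2·5; sub 6 for 5: 2·6; = 12; G_2 = 12−1 = 11
step 2: 11 = 6 + 5; sub 7 for 6: 7 + 5; = 12; G_3 = 12−1 = 11
step 3: 11 = 7 + 4; sub 8 for 7: 8 + 4; = 12; G_4 = 12−1 = 11
step 4: 11 = 8 + 3; sub 9 for 8: 9 + 3; = 12; G_5 = 12−1 = 11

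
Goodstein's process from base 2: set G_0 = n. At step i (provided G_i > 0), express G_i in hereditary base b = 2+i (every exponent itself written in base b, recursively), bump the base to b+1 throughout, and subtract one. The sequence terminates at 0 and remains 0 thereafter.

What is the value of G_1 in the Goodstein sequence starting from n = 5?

(0) 5|_2 = 2^2 + 1 ↦ 3^3 + 1|_3 = 28 ⇒ 27
(1) 27|_3 = 3^3 ↦ 4^4|_4 = 256 ⇒ 255

27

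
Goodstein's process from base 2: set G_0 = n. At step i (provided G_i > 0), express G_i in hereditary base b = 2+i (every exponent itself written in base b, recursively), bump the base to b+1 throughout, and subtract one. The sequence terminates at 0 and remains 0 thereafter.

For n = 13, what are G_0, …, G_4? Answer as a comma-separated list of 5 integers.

13, 108, 1279, 16092, 280711

base 2: 13 = 2^(2 + 1) + 2^2 + 1; at 3: 3^(3 + 1) + 3^3 + 1 = 109; next = 108
base 3: 108 = 3^(3 + 1) + 3^3; at 4: 4^(4 + 1) + 4^4 = 1280; next = 1279
base 4: 1279 = 4^(4 + 1) + 3·4^3 + 3·4^2 + 3·4 + 3; at 5: 5^(5 + 1) + 3·5^3 + 3·5^2 + 3·5 + 3 = 16093; next = 16092
base 5: 16092 = 5^(5 + 1) + 3·5^3 + 3·5^2 + 3·5 + 2; at 6: 6^(6 + 1) + 3·6^3 + 3·6^2 + 3·6 + 2 = 280712; next = 280711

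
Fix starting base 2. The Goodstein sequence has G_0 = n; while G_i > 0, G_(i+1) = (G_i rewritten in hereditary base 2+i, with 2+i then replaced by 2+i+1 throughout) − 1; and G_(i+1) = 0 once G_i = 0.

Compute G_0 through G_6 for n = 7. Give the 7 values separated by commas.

7, 30, 259, 3127, 46657, 823543, 16777215

7 —HB2→ 2^2 + 2 + 1 —bump→ 3^3 + 3 + 1 = 31 —(−1)→ 30
30 —HB3→ 3^3 + 3 —bump→ 4^4 + 4 = 260 —(−1)→ 259
259 —HB4→ 4^4 + 3 —bump→ 5^5 + 3 = 3128 —(−1)→ 3127
3127 —HB5→ 5^5 + 2 —bump→ 6^6 + 2 = 46658 —(−1)→ 46657
46657 —HB6→ 6^6 + 1 —bump→ 7^7 + 1 = 823544 —(−1)→ 823543
823543 —HB7→ 7^7 —bump→ 8^8 = 16777216 —(−1)→ 16777215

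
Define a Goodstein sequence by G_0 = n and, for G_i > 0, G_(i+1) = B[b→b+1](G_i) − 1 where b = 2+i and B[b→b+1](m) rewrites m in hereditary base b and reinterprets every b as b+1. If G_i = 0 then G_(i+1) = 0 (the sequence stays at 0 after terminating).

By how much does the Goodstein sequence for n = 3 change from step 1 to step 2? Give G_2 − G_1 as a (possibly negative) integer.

G_0=3  [base 2] 2 + 1  →[2↦3]→  3 + 1 = 4  −1 ⇒ G_1=3
G_1=3  [base 3] 3  →[3↦4]→  4 = 4  −1 ⇒ G_2=3

0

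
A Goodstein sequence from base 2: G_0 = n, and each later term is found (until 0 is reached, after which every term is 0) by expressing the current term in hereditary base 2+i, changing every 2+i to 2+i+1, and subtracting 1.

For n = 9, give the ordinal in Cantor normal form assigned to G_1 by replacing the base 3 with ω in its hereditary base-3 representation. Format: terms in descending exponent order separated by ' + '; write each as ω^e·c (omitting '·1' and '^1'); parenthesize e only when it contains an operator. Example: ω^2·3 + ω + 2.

ω^(ω + 1)

[0] 9 ≡ 2^(2 + 1) + 1 (base 2). Lift 3: 82. −1: 81.
[1] 81 ≡ 3^(3 + 1) (base 3). Lift 4: 1024. −1: 1023.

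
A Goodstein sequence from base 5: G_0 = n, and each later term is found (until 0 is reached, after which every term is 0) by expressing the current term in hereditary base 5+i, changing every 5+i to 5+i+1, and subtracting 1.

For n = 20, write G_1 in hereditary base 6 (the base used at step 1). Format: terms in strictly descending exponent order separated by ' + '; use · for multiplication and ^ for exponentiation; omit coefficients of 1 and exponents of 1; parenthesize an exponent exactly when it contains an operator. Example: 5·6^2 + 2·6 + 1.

3·6 + 5

step 0: 20 = 4·5; sub 6 for 5: 4·6; = 24; G_1 = 24−1 = 23
step 1: 23 = 3·6 + 5; sub 7 for 6: 3·7 + 5; = 26; G_2 = 26−1 = 25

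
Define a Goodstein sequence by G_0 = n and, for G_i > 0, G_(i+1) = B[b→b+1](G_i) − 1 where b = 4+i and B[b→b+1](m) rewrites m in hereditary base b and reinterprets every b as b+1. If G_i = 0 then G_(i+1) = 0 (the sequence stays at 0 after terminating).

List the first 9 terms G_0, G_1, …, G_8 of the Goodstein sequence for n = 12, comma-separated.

G_0=12  [base 4] 3·4  →[4↦5]→  3·5 = 15  −1 ⇒ G_1=14
G_1=14  [base 5] 2·5 + 4  →[5↦6]→  2·6 + 4 = 16  −1 ⇒ G_2=15
G_2=15  [base 6] 2·6 + 3  →[6↦7]→  2·7 + 3 = 17  −1 ⇒ G_3=16
G_3=16  [base 7] 2·7 + 2  →[7↦8]→  2·8 + 2 = 18  −1 ⇒ G_4=17
G_4=17  [base 8] 2·8 + 1  →[8↦9]→  2·9 + 1 = 19  −1 ⇒ G_5=18
G_5=18  [base 9] 2·9  →[9↦10]→  2·10 = 20  −1 ⇒ G_6=19
G_6=19  [base 10] 10 + 9  →[10↦11]→  11 + 9 = 20  −1 ⇒ G_7=19
G_7=19  [base 11] 11 + 8  →[11↦12]→  12 + 8 = 20  −1 ⇒ G_8=19

12, 14, 15, 16, 17, 18, 19, 19, 19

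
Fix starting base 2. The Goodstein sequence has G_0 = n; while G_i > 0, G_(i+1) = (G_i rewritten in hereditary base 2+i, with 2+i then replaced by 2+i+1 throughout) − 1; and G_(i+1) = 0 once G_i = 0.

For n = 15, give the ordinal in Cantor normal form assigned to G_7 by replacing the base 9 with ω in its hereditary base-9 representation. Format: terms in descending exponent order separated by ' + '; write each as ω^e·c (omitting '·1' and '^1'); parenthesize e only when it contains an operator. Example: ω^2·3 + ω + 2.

15 —HB2→ 2^(2 + 1) + 2^2 + 2 + 1 —bump→ 3^(3 + 1) + 3^3 + 3 + 1 = 112 —(−1)→ 111
111 —HB3→ 3^(3 + 1) + 3^3 + 3 —bump→ 4^(4 + 1) + 4^4 + 4 = 1284 —(−1)→ 1283
1283 —HB4→ 4^(4 + 1) + 4^4 + 3 —bump→ 5^(5 + 1) + 5^5 + 3 = 18753 —(−1)→ 18752
18752 —HB5→ 5^(5 + 1) + 5^5 + 2 —bump→ 6^(6 + 1) + 6^6 + 2 = 326594 —(−1)→ 326593
326593 —HB6→ 6^(6 + 1) + 6^6 + 1 —bump→ 7^(7 + 1) + 7^7 + 1 = 6588345 —(−1)→ 6588344
6588344 —HB7→ 7^(7 + 1) + 7^7 —bump→ 8^(8 + 1) + 8^8 = 150994944 —(−1)→ 150994943
150994943 —HB8→ 8^(8 + 1) + 7·8^7 + 7·8^6 + 7·8^5 + 7·8^4 + 7·8^3 + 7·8^2 + 7·8 + 7 —bump→ 9^(9 + 1) + 7·9^7 + 7·9^6 + 7·9^5 + 7·9^4 + 7·9^3 + 7·9^2 + 7·9 + 7 = 3524450281 —(−1)→ 3524450280
3524450280 —HB9→ 9^(9 + 1) + 7·9^7 + 7·9^6 + 7·9^5 + 7·9^4 + 7·9^3 + 7·9^2 + 7·9 + 6 —bump→ 10^(10 + 1) + 7·10^7 + 7·10^6 + 7·10^5 + 7·10^4 + 7·10^3 + 7·10^2 + 7·10 + 6 = 100077777776 —(−1)→ 100077777775

ω^(ω + 1) + ω^7·7 + ω^6·7 + ω^5·7 + ω^4·7 + ω^3·7 + ω^2·7 + ω·7 + 6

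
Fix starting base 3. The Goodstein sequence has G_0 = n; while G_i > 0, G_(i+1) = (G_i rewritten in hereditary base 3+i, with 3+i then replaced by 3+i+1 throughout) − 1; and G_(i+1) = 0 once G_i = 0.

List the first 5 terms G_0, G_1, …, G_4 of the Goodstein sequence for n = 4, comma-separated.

4, 4, 4, 3, 2

base 3: 4 = 3 + 1; at 4: 4 + 1 = 5; next = 4
base 4: 4 = 4; at 5: 5 = 5; next = 4
base 5: 4 = 4; at 6: 4 = 4; next = 3
base 6: 3 = 3; at 7: 3 = 3; next = 2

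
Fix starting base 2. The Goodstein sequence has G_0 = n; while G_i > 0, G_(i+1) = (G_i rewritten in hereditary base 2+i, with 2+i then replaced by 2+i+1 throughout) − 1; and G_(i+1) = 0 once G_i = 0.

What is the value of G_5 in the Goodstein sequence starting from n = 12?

5764910

[0] 12 ≡ 2^(2 + 1) + 2^2 (base 2). Lift 3: 108. −1: 107.
[1] 107 ≡ 3^(3 + 1) + 2·3^2 + 2·3 + 2 (base 3). Lift 4: 1066. −1: 1065.
[2] 1065 ≡ 4^(4 + 1) + 2·4^2 + 2·4 + 1 (base 4). Lift 5: 15686. −1: 15685.
[3] 15685 ≡ 5^(5 + 1) + 2·5^2 + 2·5 (base 5). Lift 6: 280020. −1: 280019.
[4] 280019 ≡ 6^(6 + 1) + 2·6^2 + 6 + 5 (base 6). Lift 7: 5764911. −1: 5764910.
[5] 5764910 ≡ 7^(7 + 1) + 2·7^2 + 7 + 4 (base 7). Lift 8: 134217868. −1: 134217867.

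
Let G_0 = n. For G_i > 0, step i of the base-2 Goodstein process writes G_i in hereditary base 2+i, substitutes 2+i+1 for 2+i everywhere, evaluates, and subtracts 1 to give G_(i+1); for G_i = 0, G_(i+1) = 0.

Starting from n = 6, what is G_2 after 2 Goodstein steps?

step 0: 6 = 2^2 + 2; sub 3 for 2: 3^3 + 3; = 30; G_1 = 30−1 = 29
step 1: 29 = 3^3 + 2; sub 4 for 3: 4^4 + 2; = 258; G_2 = 258−1 = 257

257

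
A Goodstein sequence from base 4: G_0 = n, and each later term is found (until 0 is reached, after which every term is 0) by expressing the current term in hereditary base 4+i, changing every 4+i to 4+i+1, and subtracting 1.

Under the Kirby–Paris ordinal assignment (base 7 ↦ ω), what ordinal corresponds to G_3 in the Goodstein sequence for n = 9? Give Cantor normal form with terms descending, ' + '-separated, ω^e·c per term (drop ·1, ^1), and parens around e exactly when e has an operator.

9 —HB4→ 2·4 + 1 —bump→ 2·5 + 1 = 11 —(−1)→ 10
10 —HB5→ 2·5 —bump→ 2·6 = 12 —(−1)→ 11
11 —HB6→ 6 + 5 —bump→ 7 + 5 = 12 —(−1)→ 11
11 —HB7→ 7 + 4 —bump→ 8 + 4 = 12 —(−1)→ 11

ω + 4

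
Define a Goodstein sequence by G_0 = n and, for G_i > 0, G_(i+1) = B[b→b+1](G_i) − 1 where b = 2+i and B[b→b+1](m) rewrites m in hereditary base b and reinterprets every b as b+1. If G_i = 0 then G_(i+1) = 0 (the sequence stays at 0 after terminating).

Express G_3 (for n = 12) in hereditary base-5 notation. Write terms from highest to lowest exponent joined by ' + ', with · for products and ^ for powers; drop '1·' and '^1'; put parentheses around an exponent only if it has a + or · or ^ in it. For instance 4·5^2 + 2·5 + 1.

base 2: 12 = 2^(2 + 1) + 2^2; at 3: 3^(3 + 1) + 3^3 = 108; next = 107
base 3: 107 = 3^(3 + 1) + 2·3^2 + 2·3 + 2; at 4: 4^(4 + 1) + 2·4^2 + 2·4 + 2 = 1066; next = 1065
base 4: 1065 = 4^(4 + 1) + 2·4^2 + 2·4 + 1; at 5: 5^(5 + 1) + 2·5^2 + 2·5 + 1 = 15686; next = 15685

5^(5 + 1) + 2·5^2 + 2·5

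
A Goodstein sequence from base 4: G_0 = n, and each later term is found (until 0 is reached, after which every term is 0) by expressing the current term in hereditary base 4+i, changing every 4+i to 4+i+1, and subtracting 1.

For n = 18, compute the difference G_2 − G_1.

10

[0] 18 ≡ 4^2 + 2 (base 4). Lift 5: 27. −1: 26.
[1] 26 ≡ 5^2 + 1 (base 5). Lift 6: 37. −1: 36.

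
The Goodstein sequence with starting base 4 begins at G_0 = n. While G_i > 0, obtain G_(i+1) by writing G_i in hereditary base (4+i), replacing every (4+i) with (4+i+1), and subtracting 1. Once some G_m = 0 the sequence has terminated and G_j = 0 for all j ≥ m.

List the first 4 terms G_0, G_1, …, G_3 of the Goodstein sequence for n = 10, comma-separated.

10, 11, 12, 13

G_0=10  [base 4] 2·4 + 2  →[4↦5]→  2·5 + 2 = 12  −1 ⇒ G_1=11
G_1=11  [base 5] 2·5 + 1  →[5↦6]→  2·6 + 1 = 13  −1 ⇒ G_2=12
G_2=12  [base 6] 2·6  →[6↦7]→  2·7 = 14  −1 ⇒ G_3=13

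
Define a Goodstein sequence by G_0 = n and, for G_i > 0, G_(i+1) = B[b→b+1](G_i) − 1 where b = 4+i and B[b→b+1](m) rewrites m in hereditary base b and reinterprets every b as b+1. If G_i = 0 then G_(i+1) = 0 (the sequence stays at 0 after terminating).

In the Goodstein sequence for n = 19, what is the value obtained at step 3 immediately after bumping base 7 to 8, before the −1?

64

G_0 = 19. HB_4(19) = 4^2 + 3. Bump = 28. G_1 = 27.
G_1 = 27. HB_5(27) = 5^2 + 2. Bump = 38. G_2 = 37.
G_2 = 37. HB_6(37) = 6^2 + 1. Bump = 50. G_3 = 49.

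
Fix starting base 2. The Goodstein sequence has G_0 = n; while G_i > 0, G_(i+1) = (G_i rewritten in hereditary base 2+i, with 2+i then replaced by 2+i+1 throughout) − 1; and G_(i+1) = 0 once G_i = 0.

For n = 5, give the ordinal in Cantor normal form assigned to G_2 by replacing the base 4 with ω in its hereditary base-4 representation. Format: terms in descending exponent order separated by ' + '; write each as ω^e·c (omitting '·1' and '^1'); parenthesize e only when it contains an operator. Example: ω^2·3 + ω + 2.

(0) 5|_2 = 2^2 + 1 ↦ 3^3 + 1|_3 = 28 ⇒ 27
(1) 27|_3 = 3^3 ↦ 4^4|_4 = 256 ⇒ 255
(2) 255|_4 = 3·4^3 + 3·4^2 + 3·4 + 3 ↦ 3·5^3 + 3·5^2 + 3·5 + 3|_5 = 468 ⇒ 467

ω^3·3 + ω^2·3 + ω·3 + 3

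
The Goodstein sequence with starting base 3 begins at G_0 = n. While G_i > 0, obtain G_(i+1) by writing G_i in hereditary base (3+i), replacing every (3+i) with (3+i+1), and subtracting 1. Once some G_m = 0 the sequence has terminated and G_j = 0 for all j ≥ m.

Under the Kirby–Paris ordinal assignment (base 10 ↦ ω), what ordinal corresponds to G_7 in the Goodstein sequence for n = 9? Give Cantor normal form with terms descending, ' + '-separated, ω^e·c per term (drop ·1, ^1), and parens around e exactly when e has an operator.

G_0=9  [base 3] 3^2  →[3↦4]→  4^2 = 16  −1 ⇒ G_1=15
G_1=15  [base 4] 3·4 + 3  →[4↦5]→  3·5 + 3 = 18  −1 ⇒ G_2=17
G_2=17  [base 5] 3·5 + 2  →[5↦6]→  3·6 + 2 = 20  −1 ⇒ G_3=19
G_3=19  [base 6] 3·6 + 1  →[6↦7]→  3·7 + 1 = 22  −1 ⇒ G_4=21
G_4=21  [base 7] 3·7  →[7↦8]→  3·8 = 24  −1 ⇒ G_5=23
G_5=23  [base 8] 2·8 + 7  →[8↦9]→  2·9 + 7 = 25  −1 ⇒ G_6=24
G_6=24  [base 9] 2·9 + 6  →[9↦10]→  2·10 + 6 = 26  −1 ⇒ G_7=25
G_7=25  [base 10] 2·10 + 5  →[10↦11]→  2·11 + 5 = 27  −1 ⇒ G_8=26

ω·2 + 5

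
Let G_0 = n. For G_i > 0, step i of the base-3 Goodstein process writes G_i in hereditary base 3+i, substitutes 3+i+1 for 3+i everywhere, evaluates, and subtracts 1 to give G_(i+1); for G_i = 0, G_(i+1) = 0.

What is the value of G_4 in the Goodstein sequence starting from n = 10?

G_0=10  [base 3] 3^2 + 1  →[3↦4]→  4^2 + 1 = 17  −1 ⇒ G_1=16
G_1=16  [base 4] 4^2  →[4↦5]→  5^2 = 25  −1 ⇒ G_2=24
G_2=24  [base 5] 4·5 + 4  →[5↦6]→  4·6 + 4 = 28  −1 ⇒ G_3=27
G_3=27  [base 6] 4·6 + 3  →[6↦7]→  4·7 + 3 = 31  −1 ⇒ G_4=30
G_4=30  [base 7] 4·7 + 2  →[7↦8]→  4·8 + 2 = 34  −1 ⇒ G_5=33

30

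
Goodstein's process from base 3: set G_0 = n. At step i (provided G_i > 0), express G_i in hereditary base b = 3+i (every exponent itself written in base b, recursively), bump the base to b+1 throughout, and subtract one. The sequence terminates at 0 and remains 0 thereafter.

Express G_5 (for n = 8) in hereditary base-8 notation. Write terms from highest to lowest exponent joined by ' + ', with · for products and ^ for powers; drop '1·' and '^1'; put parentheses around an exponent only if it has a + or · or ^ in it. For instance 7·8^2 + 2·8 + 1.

8 + 3

[0] 8 ≡ 2·3 + 2 (base 3). Lift 4: 10. −1: 9.
[1] 9 ≡ 2·4 + 1 (base 4). Lift 5: 11. −1: 10.
[2] 10 ≡ 2·5 (base 5). Lift 6: 12. −1: 11.
[3] 11 ≡ 6 + 5 (base 6). Lift 7: 12. −1: 11.
[4] 11 ≡ 7 + 4 (base 7). Lift 8: 12. −1: 11.
[5] 11 ≡ 8 + 3 (base 8). Lift 9: 12. −1: 11.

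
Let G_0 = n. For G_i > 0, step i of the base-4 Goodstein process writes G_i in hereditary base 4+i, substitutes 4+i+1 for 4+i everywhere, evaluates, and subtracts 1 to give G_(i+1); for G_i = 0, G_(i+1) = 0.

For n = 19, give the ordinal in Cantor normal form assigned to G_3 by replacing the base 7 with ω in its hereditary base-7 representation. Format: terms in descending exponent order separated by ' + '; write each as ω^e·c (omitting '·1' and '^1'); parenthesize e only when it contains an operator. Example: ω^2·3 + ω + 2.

ω^2

[0] 19 ≡ 4^2 + 3 (base 4). Lift 5: 28. −1: 27.
[1] 27 ≡ 5^2 + 2 (base 5). Lift 6: 38. −1: 37.
[2] 37 ≡ 6^2 + 1 (base 6). Lift 7: 50. −1: 49.
[3] 49 ≡ 7^2 (base 7). Lift 8: 64. −1: 63.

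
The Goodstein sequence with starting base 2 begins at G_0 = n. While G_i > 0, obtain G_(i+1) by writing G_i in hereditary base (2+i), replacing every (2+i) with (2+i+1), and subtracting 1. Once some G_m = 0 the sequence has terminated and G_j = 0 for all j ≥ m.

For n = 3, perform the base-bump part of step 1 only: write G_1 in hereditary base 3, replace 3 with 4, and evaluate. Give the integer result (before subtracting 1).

G_0 = 3. HB_2(3) = 2 + 1. Bump = 4. G_1 = 3.
G_1 = 3. HB_3(3) = 3. Bump = 4. G_2 = 3.

4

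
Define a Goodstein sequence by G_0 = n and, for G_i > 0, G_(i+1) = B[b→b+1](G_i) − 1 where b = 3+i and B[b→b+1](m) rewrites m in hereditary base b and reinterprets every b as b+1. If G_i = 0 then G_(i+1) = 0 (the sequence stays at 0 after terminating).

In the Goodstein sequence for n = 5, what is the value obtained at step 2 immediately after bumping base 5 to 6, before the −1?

6

i=0: 5 = 3 + 2 (b=3); 3→4: 4 + 2 = 6; 6−1 = 5
i=1: 5 = 4 + 1 (b=4); 4→5: 5 + 1 = 6; 6−1 = 5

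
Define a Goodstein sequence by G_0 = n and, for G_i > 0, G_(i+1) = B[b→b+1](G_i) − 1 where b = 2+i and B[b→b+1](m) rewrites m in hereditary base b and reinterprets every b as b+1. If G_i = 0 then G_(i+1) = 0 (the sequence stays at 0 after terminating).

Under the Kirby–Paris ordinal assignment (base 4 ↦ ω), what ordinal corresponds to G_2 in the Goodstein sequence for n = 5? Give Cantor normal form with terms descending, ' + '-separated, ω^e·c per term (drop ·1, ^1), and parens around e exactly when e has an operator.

ω^3·3 + ω^2·3 + ω·3 + 3

base 2: 5 = 2^2 + 1; at 3: 3^3 + 1 = 28; next = 27
base 3: 27 = 3^3; at 4: 4^4 = 256; next = 255
base 4: 255 = 3·4^3 + 3·4^2 + 3·4 + 3; at 5: 3·5^3 + 3·5^2 + 3·5 + 3 = 468; next = 467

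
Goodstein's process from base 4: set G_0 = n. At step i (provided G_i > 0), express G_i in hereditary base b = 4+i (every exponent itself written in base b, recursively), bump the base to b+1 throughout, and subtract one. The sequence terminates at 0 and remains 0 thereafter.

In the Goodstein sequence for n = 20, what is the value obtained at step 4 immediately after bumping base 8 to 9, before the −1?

82

step 0: 20 = 4^2 + 4; sub 5 for 4: 5^2 + 5; = 30; G_1 = 30−1 = 29
step 1: 29 = 5^2 + 4; sub 6 for 5: 6^2 + 4; = 40; G_2 = 40−1 = 39
step 2: 39 = 6^2 + 3; sub 7 for 6: 7^2 + 3; = 52; G_3 = 52−1 = 51
step 3: 51 = 7^2 + 2; sub 8 for 7: 8^2 + 2; = 66; G_4 = 66−1 = 65
step 4: 65 = 8^2 + 1; sub 9 for 8: 9^2 + 1; = 82; G_5 = 82−1 = 81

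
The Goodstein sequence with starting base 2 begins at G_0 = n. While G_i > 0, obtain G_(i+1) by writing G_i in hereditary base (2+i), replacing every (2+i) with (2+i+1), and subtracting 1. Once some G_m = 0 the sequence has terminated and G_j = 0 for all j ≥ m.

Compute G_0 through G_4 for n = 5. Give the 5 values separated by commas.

(0) 5|_2 = 2^2 + 1 ↦ 3^3 + 1|_3 = 28 ⇒ 27
(1) 27|_3 = 3^3 ↦ 4^4|_4 = 256 ⇒ 255
(2) 255|_4 = 3·4^3 + 3·4^2 + 3·4 + 3 ↦ 3·5^3 + 3·5^2 + 3·5 + 3|_5 = 468 ⇒ 467
(3) 467|_5 = 3·5^3 + 3·5^2 + 3·5 + 2 ↦ 3·6^3 + 3·6^2 + 3·6 + 2|_6 = 776 ⇒ 775

5, 27, 255, 467, 775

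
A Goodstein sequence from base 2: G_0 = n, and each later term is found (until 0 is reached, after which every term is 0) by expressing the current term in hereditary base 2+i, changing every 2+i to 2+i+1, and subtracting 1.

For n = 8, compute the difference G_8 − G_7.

19225159060

base 2: 8 = 2^(2 + 1); at 3: 3^(3 + 1) = 81; next = 80
base 3: 80 = 2·3^3 + 2·3^2 + 2·3 + 2; at 4: 2·4^4 + 2·4^2 + 2·4 + 2 = 554; next = 553
base 4: 553 = 2·4^4 + 2·4^2 + 2·4 + 1; at 5: 2·5^5 + 2·5^2 + 2·5 + 1 = 6311; next = 6310
base 5: 6310 = 2·5^5 + 2·5^2 + 2·5; at 6: 2·6^6 + 2·6^2 + 2·6 = 93396; next = 93395
base 6: 93395 = 2·6^6 + 2·6^2 + 6 + 5; at 7: 2·7^7 + 2·7^2 + 7 + 5 = 1647196; next = 1647195
base 7: 1647195 = 2·7^7 + 2·7^2 + 7 + 4; at 8: 2·8^8 + 2·8^2 + 8 + 4 = 33554572; next = 33554571
base 8: 33554571 = 2·8^8 + 2·8^2 + 8 + 3; at 9: 2·9^9 + 2·9^2 + 9 + 3 = 774841152; next = 774841151
base 9: 774841151 = 2·9^9 + 2·9^2 + 9 + 2; at 10: 2·10^10 + 2·10^2 + 10 + 2 = 20000000212; next = 20000000211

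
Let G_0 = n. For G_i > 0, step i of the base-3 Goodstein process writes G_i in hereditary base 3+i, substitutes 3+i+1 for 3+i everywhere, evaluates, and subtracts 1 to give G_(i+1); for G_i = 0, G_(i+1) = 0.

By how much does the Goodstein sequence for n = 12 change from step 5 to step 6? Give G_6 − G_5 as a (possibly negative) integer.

6

12 —HB3→ 3^2 + 3 —bump→ 4^2 + 4 = 20 —(−1)→ 19
19 —HB4→ 4^2 + 3 —bump→ 5^2 + 3 = 28 —(−1)→ 27
27 —HB5→ 5^2 + 2 —bump→ 6^2 + 2 = 38 —(−1)→ 37
37 —HB6→ 6^2 + 1 —bump→ 7^2 + 1 = 50 —(−1)→ 49
49 —HB7→ 7^2 —bump→ 8^2 = 64 —(−1)→ 63
63 —HB8→ 7·8 + 7 —bump→ 7·9 + 7 = 70 —(−1)→ 69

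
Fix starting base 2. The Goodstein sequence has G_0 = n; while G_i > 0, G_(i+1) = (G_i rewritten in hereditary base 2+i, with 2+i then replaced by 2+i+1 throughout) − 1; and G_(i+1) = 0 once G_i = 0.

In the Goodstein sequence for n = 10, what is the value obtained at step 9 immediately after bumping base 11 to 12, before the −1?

44580503598540

(0) 10|_2 = 2^(2 + 1) + 2 ↦ 3^(3 + 1) + 3|_3 = 84 ⇒ 83
(1) 83|_3 = 3^(3 + 1) + 2 ↦ 4^(4 + 1) + 2|_4 = 1026 ⇒ 1025
(2) 1025|_4 = 4^(4 + 1) + 1 ↦ 5^(5 + 1) + 1|_5 = 15626 ⇒ 15625
(3) 15625|_5 = 5^(5 + 1) ↦ 6^(6 + 1)|_6 = 279936 ⇒ 279935
(4) 279935|_6 = 5·6^6 + 5·6^5 + 5·6^4 + 5·6^3 + 5·6^2 + 5·6 + 5 ↦ 5·7^7 + 5·7^5 + 5·7^4 + 5·7^3 + 5·7^2 + 5·7 + 5|_7 = 4215755 ⇒ 4215754
(5) 4215754|_7 = 5·7^7 + 5·7^5 + 5·7^4 + 5·7^3 + 5·7^2 + 5·7 + 4 ↦ 5·8^8 + 5·8^5 + 5·8^4 + 5·8^3 + 5·8^2 + 5·8 + 4|_8 = 84073324 ⇒ 84073323
(6) 84073323|_8 = 5·8^8 + 5·8^5 + 5·8^4 + 5·8^3 + 5·8^2 + 5·8 + 3 ↦ 5·9^9 + 5·9^5 + 5·9^4 + 5·9^3 + 5·9^2 + 5·9 + 3|_9 = 1937434593 ⇒ 1937434592
(7) 1937434592|_9 = 5·9^9 + 5·9^5 + 5·9^4 + 5·9^3 + 5·9^2 + 5·9 + 2 ↦ 5·10^10 + 5·10^5 + 5·10^4 + 5·10^3 + 5·10^2 + 5·10 + 2|_10 = 50000555552 ⇒ 50000555551
(8) 50000555551|_10 = 5·10^10 + 5·10^5 + 5·10^4 + 5·10^3 + 5·10^2 + 5·10 + 1 ↦ 5·11^11 + 5·11^5 + 5·11^4 + 5·11^3 + 5·11^2 + 5·11 + 1|_11 = 1426559238831 ⇒ 1426559238830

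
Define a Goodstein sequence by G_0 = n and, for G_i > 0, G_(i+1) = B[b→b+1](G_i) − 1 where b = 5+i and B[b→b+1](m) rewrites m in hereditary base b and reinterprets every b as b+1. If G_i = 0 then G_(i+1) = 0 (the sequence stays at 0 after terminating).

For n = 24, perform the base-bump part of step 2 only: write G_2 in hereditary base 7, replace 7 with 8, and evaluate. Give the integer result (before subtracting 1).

base 5: 24 = 4·5 + 4; at 6: 4·6 + 4 = 28; next = 27
base 6: 27 = 4·6 + 3; at 7: 4·7 + 3 = 31; next = 30

34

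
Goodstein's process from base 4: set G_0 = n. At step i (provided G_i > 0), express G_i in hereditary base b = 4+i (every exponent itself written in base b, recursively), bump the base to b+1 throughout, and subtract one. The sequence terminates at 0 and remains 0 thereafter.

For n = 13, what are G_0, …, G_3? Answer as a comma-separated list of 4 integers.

13, 15, 17, 18

G_0=13  [base 4] 3·4 + 1  →[4↦5]→  3·5 + 1 = 16  −1 ⇒ G_1=15
G_1=15  [base 5] 3·5  →[5↦6]→  3·6 = 18  −1 ⇒ G_2=17
G_2=17  [base 6] 2·6 + 5  →[6↦7]→  2·7 + 5 = 19  −1 ⇒ G_3=18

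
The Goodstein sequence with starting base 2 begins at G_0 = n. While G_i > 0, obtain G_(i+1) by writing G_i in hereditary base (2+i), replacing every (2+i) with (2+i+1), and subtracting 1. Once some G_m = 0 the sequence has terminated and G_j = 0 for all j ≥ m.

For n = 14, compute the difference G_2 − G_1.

step 0: 14 = 2^(2 + 1) + 2^2 + 2; sub 3 for 2: 3^(3 + 1) + 3^3 + 3; = 111; G_1 = 111−1 = 110
step 1: 110 = 3^(3 + 1) + 3^3 + 2; sub 4 for 3: 4^(4 + 1) + 4^4 + 2; = 1282; G_2 = 1282−1 = 1281

1171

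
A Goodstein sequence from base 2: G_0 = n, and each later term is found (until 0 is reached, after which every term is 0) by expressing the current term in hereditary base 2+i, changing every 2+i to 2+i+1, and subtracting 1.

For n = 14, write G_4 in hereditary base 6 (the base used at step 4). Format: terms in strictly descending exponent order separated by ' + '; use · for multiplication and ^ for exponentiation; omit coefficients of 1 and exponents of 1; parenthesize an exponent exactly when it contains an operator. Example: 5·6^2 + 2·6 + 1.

6^(6 + 1) + 5·6^5 + 5·6^4 + 5·6^3 + 5·6^2 + 5·6 + 5

step 0: 14 = 2^(2 + 1) + 2^2 + 2; sub 3 for 2: 3^(3 + 1) + 3^3 + 3; = 111; G_1 = 111−1 = 110
step 1: 110 = 3^(3 + 1) + 3^3 + 2; sub 4 for 3: 4^(4 + 1) + 4^4 + 2; = 1282; G_2 = 1282−1 = 1281
step 2: 1281 = 4^(4 + 1) + 4^4 + 1; sub 5 for 4: 5^(5 + 1) + 5^5 + 1; = 18751; G_3 = 18751−1 = 18750
step 3: 18750 = 5^(5 + 1) + 5^5; sub 6 for 5: 6^(6 + 1) + 6^6; = 326592; G_4 = 326592−1 = 326591
step 4: 326591 = 6^(6 + 1) + 5·6^5 + 5·6^4 + 5·6^3 + 5·6^2 + 5·6 + 5; sub 7 for 6: 7^(7 + 1) + 5·7^5 + 5·7^4 + 5·7^3 + 5·7^2 + 5·7 + 5; = 5862841; G_5 = 5862841−1 = 5862840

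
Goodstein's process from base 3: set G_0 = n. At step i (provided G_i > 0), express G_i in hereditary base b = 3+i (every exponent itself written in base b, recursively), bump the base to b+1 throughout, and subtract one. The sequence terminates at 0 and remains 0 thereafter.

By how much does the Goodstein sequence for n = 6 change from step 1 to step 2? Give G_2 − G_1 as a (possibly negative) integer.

[0] 6 ≡ 2·3 (base 3). Lift 4: 8. −1: 7.
[1] 7 ≡ 4 + 3 (base 4). Lift 5: 8. −1: 7.

0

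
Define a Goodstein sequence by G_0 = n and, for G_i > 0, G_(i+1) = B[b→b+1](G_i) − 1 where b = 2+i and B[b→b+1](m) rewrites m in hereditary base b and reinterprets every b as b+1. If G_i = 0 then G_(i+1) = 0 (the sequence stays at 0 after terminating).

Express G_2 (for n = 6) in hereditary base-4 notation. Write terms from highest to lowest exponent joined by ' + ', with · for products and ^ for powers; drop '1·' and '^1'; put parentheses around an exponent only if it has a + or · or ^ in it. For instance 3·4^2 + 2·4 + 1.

step 0: 6 = 2^2 + 2; sub 3 for 2: 3^3 + 3; = 30; G_1 = 30−1 = 29
step 1: 29 = 3^3 + 2; sub 4 for 3: 4^4 + 2; = 258; G_2 = 258−1 = 257
step 2: 257 = 4^4 + 1; sub 5 for 4: 5^5 + 1; = 3126; G_3 = 3126−1 = 3125

4^4 + 1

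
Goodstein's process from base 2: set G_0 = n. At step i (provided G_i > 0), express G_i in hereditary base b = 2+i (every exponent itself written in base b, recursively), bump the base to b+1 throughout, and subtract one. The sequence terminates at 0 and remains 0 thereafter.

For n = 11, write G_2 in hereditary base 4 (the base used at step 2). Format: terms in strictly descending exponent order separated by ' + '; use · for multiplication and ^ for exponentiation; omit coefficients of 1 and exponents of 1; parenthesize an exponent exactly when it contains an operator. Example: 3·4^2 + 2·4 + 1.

4^(4 + 1) + 3

[0] 11 ≡ 2^(2 + 1) + 2 + 1 (base 2). Lift 3: 85. −1: 84.
[1] 84 ≡ 3^(3 + 1) + 3 (base 3). Lift 4: 1028. −1: 1027.
[2] 1027 ≡ 4^(4 + 1) + 3 (base 4). Lift 5: 15628. −1: 15627.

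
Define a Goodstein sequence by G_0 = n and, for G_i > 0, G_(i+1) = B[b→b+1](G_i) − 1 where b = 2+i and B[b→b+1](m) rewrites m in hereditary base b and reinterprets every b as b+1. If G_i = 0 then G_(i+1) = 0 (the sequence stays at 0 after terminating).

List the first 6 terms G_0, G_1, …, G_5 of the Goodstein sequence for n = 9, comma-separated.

9, 81, 1023, 9842, 140743, 2471826

[0] 9 ≡ 2^(2 + 1) + 1 (base 2). Lift 3: 82. −1: 81.
[1] 81 ≡ 3^(3 + 1) (base 3). Lift 4: 1024. −1: 1023.
[2] 1023 ≡ 3·4^4 + 3·4^3 + 3·4^2 + 3·4 + 3 (base 4). Lift 5: 9843. −1: 9842.
[3] 9842 ≡ 3·5^5 + 3·5^3 + 3·5^2 + 3·5 + 2 (base 5). Lift 6: 140744. −1: 140743.
[4] 140743 ≡ 3·6^6 + 3·6^3 + 3·6^2 + 3·6 + 1 (base 6). Lift 7: 2471827. −1: 2471826.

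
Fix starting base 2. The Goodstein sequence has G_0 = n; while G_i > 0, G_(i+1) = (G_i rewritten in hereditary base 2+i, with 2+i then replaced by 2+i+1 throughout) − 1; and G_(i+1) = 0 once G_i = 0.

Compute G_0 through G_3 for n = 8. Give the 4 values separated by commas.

8 —HB2→ 2^(2 + 1) —bump→ 3^(3 + 1) = 81 —(−1)→ 80
80 —HB3→ 2·3^3 + 2·3^2 + 2·3 + 2 —bump→ 2·4^4 + 2·4^2 + 2·4 + 2 = 554 —(−1)→ 553
553 —HB4→ 2·4^4 + 2·4^2 + 2·4 + 1 —bump→ 2·5^5 + 2·5^2 + 2·5 + 1 = 6311 —(−1)→ 6310

8, 80, 553, 6310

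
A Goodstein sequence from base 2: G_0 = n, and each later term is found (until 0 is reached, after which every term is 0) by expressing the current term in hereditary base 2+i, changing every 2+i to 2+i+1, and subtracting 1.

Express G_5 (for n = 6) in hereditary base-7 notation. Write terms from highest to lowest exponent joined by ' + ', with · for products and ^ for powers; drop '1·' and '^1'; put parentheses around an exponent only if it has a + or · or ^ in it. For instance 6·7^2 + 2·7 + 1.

5·7^5 + 5·7^4 + 5·7^3 + 5·7^2 + 5·7 + 4

[0] 6 ≡ 2^2 + 2 (base 2). Lift 3: 30. −1: 29.
[1] 29 ≡ 3^3 + 2 (base 3). Lift 4: 258. −1: 257.
[2] 257 ≡ 4^4 + 1 (base 4). Lift 5: 3126. −1: 3125.
[3] 3125 ≡ 5^5 (base 5). Lift 6: 46656. −1: 46655.
[4] 46655 ≡ 5·6^5 + 5·6^4 + 5·6^3 + 5·6^2 + 5·6 + 5 (base 6). Lift 7: 98040. −1: 98039.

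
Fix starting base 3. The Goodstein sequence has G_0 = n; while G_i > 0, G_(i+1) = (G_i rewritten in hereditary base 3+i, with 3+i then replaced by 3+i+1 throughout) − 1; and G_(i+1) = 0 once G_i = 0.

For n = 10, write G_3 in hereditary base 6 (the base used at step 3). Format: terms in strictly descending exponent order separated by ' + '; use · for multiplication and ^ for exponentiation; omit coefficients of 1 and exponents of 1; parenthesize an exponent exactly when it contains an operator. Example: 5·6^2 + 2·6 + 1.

step 0: 10 = 3^2 + 1; sub 4 for 3: 4^2 + 1; = 17; G_1 = 17−1 = 16
step 1: 16 = 4^2; sub 5 for 4: 5^2; = 25; G_2 = 25−1 = 24
step 2: 24 = 4·5 + 4; sub 6 for 5: 4·6 + 4; = 28; G_3 = 28−1 = 27
step 3: 27 = 4·6 + 3; sub 7 for 6: 4·7 + 3; = 31; G_4 = 31−1 = 30

4·6 + 3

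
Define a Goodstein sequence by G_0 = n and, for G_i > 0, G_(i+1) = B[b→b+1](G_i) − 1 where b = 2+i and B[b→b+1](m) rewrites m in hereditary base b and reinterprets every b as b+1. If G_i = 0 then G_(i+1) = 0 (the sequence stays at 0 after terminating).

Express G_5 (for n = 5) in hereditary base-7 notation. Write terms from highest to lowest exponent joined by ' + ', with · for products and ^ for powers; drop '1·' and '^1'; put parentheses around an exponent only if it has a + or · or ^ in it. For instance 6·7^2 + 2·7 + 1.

3·7^3 + 3·7^2 + 3·7

(0) 5|_2 = 2^2 + 1 ↦ 3^3 + 1|_3 = 28 ⇒ 27
(1) 27|_3 = 3^3 ↦ 4^4|_4 = 256 ⇒ 255
(2) 255|_4 = 3·4^3 + 3·4^2 + 3·4 + 3 ↦ 3·5^3 + 3·5^2 + 3·5 + 3|_5 = 468 ⇒ 467
(3) 467|_5 = 3·5^3 + 3·5^2 + 3·5 + 2 ↦ 3·6^3 + 3·6^2 + 3·6 + 2|_6 = 776 ⇒ 775
(4) 775|_6 = 3·6^3 + 3·6^2 + 3·6 + 1 ↦ 3·7^3 + 3·7^2 + 3·7 + 1|_7 = 1198 ⇒ 1197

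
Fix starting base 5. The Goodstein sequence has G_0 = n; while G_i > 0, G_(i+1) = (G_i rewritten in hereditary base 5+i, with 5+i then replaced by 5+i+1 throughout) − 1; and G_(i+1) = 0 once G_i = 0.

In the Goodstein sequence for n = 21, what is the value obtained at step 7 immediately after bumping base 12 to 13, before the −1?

(0) 21|_5 = 4·5 + 1 ↦ 4·6 + 1|_6 = 25 ⇒ 24
(1) 24|_6 = 4·6 ↦ 4·7|_7 = 28 ⇒ 27
(2) 27|_7 = 3·7 + 6 ↦ 3·8 + 6|_8 = 30 ⇒ 29
(3) 29|_8 = 3·8 + 5 ↦ 3·9 + 5|_9 = 32 ⇒ 31
(4) 31|_9 = 3·9 + 4 ↦ 3·10 + 4|_10 = 34 ⇒ 33
(5) 33|_10 = 3·10 + 3 ↦ 3·11 + 3|_11 = 36 ⇒ 35
(6) 35|_11 = 3·11 + 2 ↦ 3·12 + 2|_12 = 38 ⇒ 37
(7) 37|_12 = 3·12 + 1 ↦ 3·13 + 1|_13 = 40 ⇒ 39

40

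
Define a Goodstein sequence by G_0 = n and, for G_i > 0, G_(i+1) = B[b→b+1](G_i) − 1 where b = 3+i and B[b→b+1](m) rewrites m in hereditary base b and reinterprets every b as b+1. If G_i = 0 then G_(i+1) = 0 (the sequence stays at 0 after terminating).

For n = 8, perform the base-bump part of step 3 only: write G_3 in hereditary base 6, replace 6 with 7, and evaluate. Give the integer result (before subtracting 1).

12

G_0=8  [base 3] 2·3 + 2  →[3↦4]→  2·4 + 2 = 10  −1 ⇒ G_1=9
G_1=9  [base 4] 2·4 + 1  →[4↦5]→  2·5 + 1 = 11  −1 ⇒ G_2=10
G_2=10  [base 5] 2·5  →[5↦6]→  2·6 = 12  −1 ⇒ G_3=11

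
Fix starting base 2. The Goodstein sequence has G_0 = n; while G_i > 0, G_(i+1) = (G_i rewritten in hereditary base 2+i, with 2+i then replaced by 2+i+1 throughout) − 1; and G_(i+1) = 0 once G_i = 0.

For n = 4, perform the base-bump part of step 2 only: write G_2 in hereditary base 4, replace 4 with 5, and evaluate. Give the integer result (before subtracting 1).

step 0: 4 = 2^2; sub 3 for 2: 3^3; = 27; G_1 = 27−1 = 26
step 1: 26 = 2·3^2 + 2·3 + 2; sub 4 for 3: 2·4^2 + 2·4 + 2; = 42; G_2 = 42−1 = 41

61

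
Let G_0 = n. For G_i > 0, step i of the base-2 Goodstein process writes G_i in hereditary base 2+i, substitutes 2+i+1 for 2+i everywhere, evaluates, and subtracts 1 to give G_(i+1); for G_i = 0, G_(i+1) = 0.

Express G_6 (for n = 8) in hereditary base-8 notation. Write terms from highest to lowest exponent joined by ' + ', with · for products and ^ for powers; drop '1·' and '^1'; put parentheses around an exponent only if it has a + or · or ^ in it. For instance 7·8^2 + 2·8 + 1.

G_0=8  [base 2] 2^(2 + 1)  →[2↦3]→  3^(3 + 1) = 81  −1 ⇒ G_1=80
G_1=80  [base 3] 2·3^3 + 2·3^2 + 2·3 + 2  →[3↦4]→  2·4^4 + 2·4^2 + 2·4 + 2 = 554  −1 ⇒ G_2=553
G_2=553  [base 4] 2·4^4 + 2·4^2 + 2·4 + 1  →[4↦5]→  2·5^5 + 2·5^2 + 2·5 + 1 = 6311  −1 ⇒ G_3=6310
G_3=6310  [base 5] 2·5^5 + 2·5^2 + 2·5  →[5↦6]→  2·6^6 + 2·6^2 + 2·6 = 93396  −1 ⇒ G_4=93395
G_4=93395  [base 6] 2·6^6 + 2·6^2 + 6 + 5  →[6↦7]→  2·7^7 + 2·7^2 + 7 + 5 = 1647196  −1 ⇒ G_5=1647195
G_5=1647195  [base 7] 2·7^7 + 2·7^2 + 7 + 4  →[7↦8]→  2·8^8 + 2·8^2 + 8 + 4 = 33554572  −1 ⇒ G_6=33554571
G_6=33554571  [base 8] 2·8^8 + 2·8^2 + 8 + 3  →[8↦9]→  2·9^9 + 2·9^2 + 9 + 3 = 774841152  −1 ⇒ G_7=774841151

2·8^8 + 2·8^2 + 8 + 3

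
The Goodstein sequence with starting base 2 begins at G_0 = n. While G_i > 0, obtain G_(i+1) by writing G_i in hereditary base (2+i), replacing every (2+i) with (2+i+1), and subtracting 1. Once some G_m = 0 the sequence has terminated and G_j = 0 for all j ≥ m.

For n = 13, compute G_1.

13 —HB2→ 2^(2 + 1) + 2^2 + 1 —bump→ 3^(3 + 1) + 3^3 + 1 = 109 —(−1)→ 108
108 —HB3→ 3^(3 + 1) + 3^3 —bump→ 4^(4 + 1) + 4^4 = 1280 —(−1)→ 1279

108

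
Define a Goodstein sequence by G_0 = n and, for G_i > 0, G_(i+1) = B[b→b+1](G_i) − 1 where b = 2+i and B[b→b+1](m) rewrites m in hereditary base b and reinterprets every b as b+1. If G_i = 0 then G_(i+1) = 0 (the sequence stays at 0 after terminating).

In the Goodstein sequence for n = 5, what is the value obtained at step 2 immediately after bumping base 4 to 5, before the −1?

468

5 —HB2→ 2^2 + 1 —bump→ 3^3 + 1 = 28 —(−1)→ 27
27 —HB3→ 3^3 —bump→ 4^4 = 256 —(−1)→ 255
255 —HB4→ 3·4^3 + 3·4^2 + 3·4 + 3 —bump→ 3·5^3 + 3·5^2 + 3·5 + 3 = 468 —(−1)→ 467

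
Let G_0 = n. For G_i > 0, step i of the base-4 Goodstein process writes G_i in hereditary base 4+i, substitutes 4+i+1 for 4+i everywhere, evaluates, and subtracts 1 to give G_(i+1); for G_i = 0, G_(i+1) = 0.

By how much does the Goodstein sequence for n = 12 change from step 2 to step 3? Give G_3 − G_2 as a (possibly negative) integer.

1

[0] 12 ≡ 3·4 (base 4). Lift 5: 15. −1: 14.
[1] 14 ≡ 2·5 + 4 (base 5). Lift 6: 16. −1: 15.
[2] 15 ≡ 2·6 + 3 (base 6). Lift 7: 17. −1: 16.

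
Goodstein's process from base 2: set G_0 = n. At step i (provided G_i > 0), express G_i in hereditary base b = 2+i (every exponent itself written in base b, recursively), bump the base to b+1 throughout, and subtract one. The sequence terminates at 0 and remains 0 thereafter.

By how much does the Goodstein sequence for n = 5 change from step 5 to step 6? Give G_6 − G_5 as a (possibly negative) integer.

554

step 0: 5 = 2^2 + 1; sub 3 for 2: 3^3 + 1; = 28; G_1 = 28−1 = 27
step 1: 27 = 3^3; sub 4 for 3: 4^4; = 256; G_2 = 256−1 = 255
step 2: 255 = 3·4^3 + 3·4^2 + 3·4 + 3; sub 5 for 4: 3·5^3 + 3·5^2 + 3·5 + 3; = 468; G_3 = 468−1 = 467
step 3: 467 = 3·5^3 + 3·5^2 + 3·5 + 2; sub 6 for 5: 3·6^3 + 3·6^2 + 3·6 + 2; = 776; G_4 = 776−1 = 775
step 4: 775 = 3·6^3 + 3·6^2 + 3·6 + 1; sub 7 for 6: 3·7^3 + 3·7^2 + 3·7 + 1; = 1198; G_5 = 1198−1 = 1197
step 5: 1197 = 3·7^3 + 3·7^2 + 3·7; sub 8 for 7: 3·8^3 + 3·8^2 + 3·8; = 1752; G_6 = 1752−1 = 1751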